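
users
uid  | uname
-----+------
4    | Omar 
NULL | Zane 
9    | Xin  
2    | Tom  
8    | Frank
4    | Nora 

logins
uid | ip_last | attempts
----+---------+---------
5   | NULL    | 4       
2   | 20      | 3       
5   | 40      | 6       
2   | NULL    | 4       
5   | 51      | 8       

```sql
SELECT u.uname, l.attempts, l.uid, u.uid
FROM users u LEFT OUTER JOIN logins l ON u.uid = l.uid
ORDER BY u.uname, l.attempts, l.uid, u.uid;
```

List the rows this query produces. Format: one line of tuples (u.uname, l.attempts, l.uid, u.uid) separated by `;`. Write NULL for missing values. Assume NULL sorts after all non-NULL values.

(Frank, NULL, NULL, 8); (Nora, NULL, NULL, 4); (Omar, NULL, NULL, 4); (Tom, 3, 2, 2); (Tom, 4, 2, 2); (Xin, NULL, NULL, 9); (Zane, NULL, NULL, NULL)

LEFT JOIN keeps every row from `users`; unmatched rows get NULL for `logins`'s columns.
Matching on u.uid = l.uid. A NULL in a compared column never satisfies the condition.
Matched pairs: 2; unmatched u rows kept: 5.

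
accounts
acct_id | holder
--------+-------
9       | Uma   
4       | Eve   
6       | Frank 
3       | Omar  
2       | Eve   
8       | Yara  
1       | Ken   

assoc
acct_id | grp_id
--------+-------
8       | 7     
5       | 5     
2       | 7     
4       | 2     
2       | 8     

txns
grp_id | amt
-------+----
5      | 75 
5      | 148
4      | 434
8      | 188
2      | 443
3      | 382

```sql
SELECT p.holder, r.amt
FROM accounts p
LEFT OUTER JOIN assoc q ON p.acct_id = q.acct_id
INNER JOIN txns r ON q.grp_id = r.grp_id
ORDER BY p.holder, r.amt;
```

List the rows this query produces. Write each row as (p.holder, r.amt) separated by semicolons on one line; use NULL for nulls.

(Eve, 188); (Eve, 443)

Joins associate left-to-right: accounts LEFT JOIN assoc on acct_id gives 8 intermediate row(s).
Then INNER JOIN `txns r` on grp_id: keep only rows whose q.grp_id appears in r.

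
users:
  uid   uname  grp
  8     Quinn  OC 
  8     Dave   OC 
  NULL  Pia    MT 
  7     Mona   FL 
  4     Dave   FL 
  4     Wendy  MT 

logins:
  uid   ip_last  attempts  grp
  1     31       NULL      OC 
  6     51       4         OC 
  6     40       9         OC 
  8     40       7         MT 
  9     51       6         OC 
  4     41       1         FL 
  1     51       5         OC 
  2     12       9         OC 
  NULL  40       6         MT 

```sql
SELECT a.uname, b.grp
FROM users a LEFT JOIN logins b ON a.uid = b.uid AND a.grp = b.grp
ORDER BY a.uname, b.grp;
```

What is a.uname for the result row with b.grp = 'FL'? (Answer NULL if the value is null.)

LEFT JOIN keeps every row from `users`; unmatched rows get NULL for `logins`'s columns.
Matching on a.uid = b.uid AND a.grp = b.grp. A NULL in a compared column never satisfies the condition.
- uid=8, grp=OC: no b row matches, row kept with b columns NULL.
- uid=8, grp=OC: no b row matches, row kept with b columns NULL.
- uid=NULL, grp=MT: no b row matches, row kept with b columns NULL.
- uid=7, grp=FL: no b row matches, row kept with b columns NULL.
- uid=4, grp=FL: 1 matching b row(s), so 1 row(s) emitted.
- uid=4, grp=MT: no b row matches, row kept with b columns NULL.

Dave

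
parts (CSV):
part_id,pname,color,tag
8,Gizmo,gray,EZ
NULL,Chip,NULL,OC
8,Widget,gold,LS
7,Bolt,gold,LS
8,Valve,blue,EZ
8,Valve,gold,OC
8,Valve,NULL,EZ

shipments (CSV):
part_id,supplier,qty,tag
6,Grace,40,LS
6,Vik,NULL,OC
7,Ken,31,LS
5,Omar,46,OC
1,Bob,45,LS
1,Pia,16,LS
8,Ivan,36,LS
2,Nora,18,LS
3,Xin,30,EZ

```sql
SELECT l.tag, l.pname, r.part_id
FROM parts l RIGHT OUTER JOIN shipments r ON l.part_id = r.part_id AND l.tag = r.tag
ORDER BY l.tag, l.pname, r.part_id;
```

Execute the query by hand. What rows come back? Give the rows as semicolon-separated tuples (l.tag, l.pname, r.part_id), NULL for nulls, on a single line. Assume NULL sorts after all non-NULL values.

RIGHT JOIN keeps every row from `shipments`; unmatched rows get NULL for `parts`'s columns.
Matching on l.part_id = r.part_id AND l.tag = r.tag. A NULL in a compared column never satisfies the condition.
Matched pairs: 2; unmatched r rows kept: 7.

(LS, Bolt, 7); (LS, Widget, 8); (NULL, NULL, 1); (NULL, NULL, 1); (NULL, NULL, 2); (NULL, NULL, 3); (NULL, NULL, 5); (NULL, NULL, 6); (NULL, NULL, 6)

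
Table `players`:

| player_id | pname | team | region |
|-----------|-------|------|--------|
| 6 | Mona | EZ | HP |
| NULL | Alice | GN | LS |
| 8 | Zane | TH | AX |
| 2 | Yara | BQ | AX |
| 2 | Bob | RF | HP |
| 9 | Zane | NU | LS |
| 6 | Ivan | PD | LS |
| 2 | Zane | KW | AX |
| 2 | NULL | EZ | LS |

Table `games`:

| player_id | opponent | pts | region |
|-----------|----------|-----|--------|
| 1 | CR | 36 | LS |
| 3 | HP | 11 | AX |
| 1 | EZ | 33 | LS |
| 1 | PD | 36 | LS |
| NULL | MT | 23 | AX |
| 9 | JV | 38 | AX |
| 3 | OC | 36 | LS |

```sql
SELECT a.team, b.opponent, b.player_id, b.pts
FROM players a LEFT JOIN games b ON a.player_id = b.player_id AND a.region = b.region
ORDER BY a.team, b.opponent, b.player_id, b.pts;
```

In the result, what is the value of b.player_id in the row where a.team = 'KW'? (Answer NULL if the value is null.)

LEFT JOIN keeps every row from `players`; unmatched rows get NULL for `games`'s columns.
Matching on a.player_id = b.player_id AND a.region = b.region. A NULL in a compared column never satisfies the condition.
- a[0] player_id=6, region=HP → no match; kept with NULLs on the b side.
- a[1] player_id=NULL, region=LS → no match; kept with NULLs on the b side.
- a[2] player_id=8, region=AX → no match; kept with NULLs on the b side.
- a[3] player_id=2, region=AX → no match; kept with NULLs on the b side.
- a[4] player_id=2, region=HP → no match; kept with NULLs on the b side.
- a[5] player_id=9, region=LS → no match; kept with NULLs on the b side.
- a[6] player_id=6, region=LS → no match; kept with NULLs on the b side.
- a[7] player_id=2, region=AX → no match; kept with NULLs on the b side.
- a[8] player_id=2, region=LS → no match; kept with NULLs on the b side.

NULL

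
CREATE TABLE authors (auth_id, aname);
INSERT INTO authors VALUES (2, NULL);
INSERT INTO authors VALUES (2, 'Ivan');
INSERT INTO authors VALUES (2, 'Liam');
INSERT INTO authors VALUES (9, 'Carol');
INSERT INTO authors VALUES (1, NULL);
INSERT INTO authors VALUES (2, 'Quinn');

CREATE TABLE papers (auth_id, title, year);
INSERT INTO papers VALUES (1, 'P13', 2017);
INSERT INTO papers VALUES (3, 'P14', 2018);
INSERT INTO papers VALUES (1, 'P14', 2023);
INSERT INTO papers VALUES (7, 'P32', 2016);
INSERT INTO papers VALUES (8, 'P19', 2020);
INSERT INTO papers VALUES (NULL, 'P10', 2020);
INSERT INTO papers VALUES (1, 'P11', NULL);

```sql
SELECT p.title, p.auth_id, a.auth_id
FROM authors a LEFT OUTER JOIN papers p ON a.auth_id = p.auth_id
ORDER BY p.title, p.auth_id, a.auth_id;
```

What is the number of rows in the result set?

LEFT JOIN keeps every row from `authors`; unmatched rows get NULL for `papers`'s columns.
Matching on a.auth_id = p.auth_id. A NULL in a compared column never satisfies the condition.
- a (auth_id=2) has no partner → padded with NULL.
- a (auth_id=2) has no partner → padded with NULL.
- a (auth_id=2) has no partner → padded with NULL.
- a (auth_id=9) has no partner → padded with NULL.
- a (auth_id=1) pairs with 3 row(s) of p.
- a (auth_id=2) has no partner → padded with NULL.
Total: 3 matched + 5 padded = 8 rows.

8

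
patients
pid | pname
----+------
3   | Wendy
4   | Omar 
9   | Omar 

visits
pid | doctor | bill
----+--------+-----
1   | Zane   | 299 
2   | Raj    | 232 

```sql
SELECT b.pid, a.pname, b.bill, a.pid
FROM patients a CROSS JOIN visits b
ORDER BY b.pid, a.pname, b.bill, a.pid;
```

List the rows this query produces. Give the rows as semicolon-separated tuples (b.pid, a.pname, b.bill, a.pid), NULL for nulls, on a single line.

(1, Omar, 299, 4); (1, Omar, 299, 9); (1, Wendy, 299, 3); (2, Omar, 232, 4); (2, Omar, 232, 9); (2, Wendy, 232, 3)

CROSS JOIN pairs every row of `patients` with every row of `visits`: 3 × 2 = 6 rows.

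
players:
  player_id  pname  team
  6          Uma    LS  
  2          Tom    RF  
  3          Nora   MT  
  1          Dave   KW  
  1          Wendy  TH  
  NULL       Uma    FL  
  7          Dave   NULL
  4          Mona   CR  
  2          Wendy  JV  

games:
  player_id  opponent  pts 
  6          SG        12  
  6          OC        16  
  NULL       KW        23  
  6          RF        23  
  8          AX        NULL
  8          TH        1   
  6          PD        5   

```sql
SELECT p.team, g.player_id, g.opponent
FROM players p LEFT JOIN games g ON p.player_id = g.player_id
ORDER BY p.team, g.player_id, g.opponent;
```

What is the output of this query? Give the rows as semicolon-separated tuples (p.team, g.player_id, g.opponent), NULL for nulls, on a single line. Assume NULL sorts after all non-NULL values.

(CR, NULL, NULL); (FL, NULL, NULL); (JV, NULL, NULL); (KW, NULL, NULL); (LS, 6, OC); (LS, 6, PD); (LS, 6, RF); (LS, 6, SG); (MT, NULL, NULL); (RF, NULL, NULL); (TH, NULL, NULL); (NULL, NULL, NULL)

LEFT JOIN keeps every row from `players`; unmatched rows get NULL for `games`'s columns.
Matching on p.player_id = g.player_id. A NULL in a compared column never satisfies the condition.
- p (player_id=6) pairs with 4 row(s) of g.
- p (player_id=2) has no partner → padded with NULL.
- p (player_id=3) has no partner → padded with NULL.
- p (player_id=1) has no partner → padded with NULL.
- p (player_id=1) has no partner → padded with NULL.
- p (player_id=NULL) has no partner → padded with NULL.
- p (player_id=7) has no partner → padded with NULL.
- p (player_id=4) has no partner → padded with NULL.
- p (player_id=2) has no partner → padded with NULL.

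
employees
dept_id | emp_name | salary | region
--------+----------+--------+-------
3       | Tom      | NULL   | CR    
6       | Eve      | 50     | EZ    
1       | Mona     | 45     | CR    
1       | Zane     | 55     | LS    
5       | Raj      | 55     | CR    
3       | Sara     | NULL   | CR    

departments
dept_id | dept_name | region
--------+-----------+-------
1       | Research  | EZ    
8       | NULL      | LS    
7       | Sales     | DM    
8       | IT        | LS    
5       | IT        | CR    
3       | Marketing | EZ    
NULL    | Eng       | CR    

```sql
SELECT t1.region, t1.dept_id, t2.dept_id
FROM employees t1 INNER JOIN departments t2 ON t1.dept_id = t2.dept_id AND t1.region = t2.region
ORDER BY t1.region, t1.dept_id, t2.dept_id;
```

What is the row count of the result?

1

INNER JOIN keeps only pairs where the ON condition holds.
Matching on t1.dept_id = t2.dept_id AND t1.region = t2.region. A NULL in a compared column never satisfies the condition.
- t1 (dept_id=3, region=CR) has no partner → excluded.
- t1 (dept_id=6, region=EZ) has no partner → excluded.
- t1 (dept_id=1, region=CR) has no partner → excluded.
- t1 (dept_id=1, region=LS) has no partner → excluded.
- t1 (dept_id=5, region=CR) pairs with 1 row(s) of t2.
- t1 (dept_id=3, region=CR) has no partner → excluded.
Total: 1 rows.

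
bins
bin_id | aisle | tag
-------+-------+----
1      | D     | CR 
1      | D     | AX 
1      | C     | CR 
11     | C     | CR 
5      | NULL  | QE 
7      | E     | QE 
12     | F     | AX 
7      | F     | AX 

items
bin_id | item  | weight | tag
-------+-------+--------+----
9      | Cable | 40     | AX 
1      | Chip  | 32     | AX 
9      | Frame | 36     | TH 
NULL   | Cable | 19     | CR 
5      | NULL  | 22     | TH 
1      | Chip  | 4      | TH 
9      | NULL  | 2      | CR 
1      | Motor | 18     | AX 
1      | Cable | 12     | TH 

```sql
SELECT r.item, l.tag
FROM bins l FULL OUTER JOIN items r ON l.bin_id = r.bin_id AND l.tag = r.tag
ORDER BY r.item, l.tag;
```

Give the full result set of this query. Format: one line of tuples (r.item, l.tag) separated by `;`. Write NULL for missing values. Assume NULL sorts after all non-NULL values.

(Cable, NULL); (Cable, NULL); (Cable, NULL); (Chip, AX); (Chip, NULL); (Frame, NULL); (Motor, AX); (NULL, AX); (NULL, AX); (NULL, CR); (NULL, CR); (NULL, CR); (NULL, QE); (NULL, QE); (NULL, NULL); (NULL, NULL)

FULL OUTER JOIN keeps every row from both sides; unmatched rows get NULL for the other side's columns.
Matching on l.bin_id = r.bin_id AND l.tag = r.tag. A NULL in a compared column never satisfies the condition.
- l row (bin_id=1, tag=CR): no match → kept, r columns NULL.
- l row (bin_id=1, tag=AX): matches 2 r row(s) → 2 output row(s).
- l row (bin_id=1, tag=CR): no match → kept, r columns NULL.
- l row (bin_id=11, tag=CR): no match → kept, r columns NULL.
- l row (bin_id=5, tag=QE): no match → kept, r columns NULL.
- l row (bin_id=7, tag=QE): no match → kept, r columns NULL.
- l row (bin_id=12, tag=AX): no match → kept, r columns NULL.
- l row (bin_id=7, tag=AX): no match → kept, r columns NULL.
- 7 r row(s) had no l match → kept, l columns NULL.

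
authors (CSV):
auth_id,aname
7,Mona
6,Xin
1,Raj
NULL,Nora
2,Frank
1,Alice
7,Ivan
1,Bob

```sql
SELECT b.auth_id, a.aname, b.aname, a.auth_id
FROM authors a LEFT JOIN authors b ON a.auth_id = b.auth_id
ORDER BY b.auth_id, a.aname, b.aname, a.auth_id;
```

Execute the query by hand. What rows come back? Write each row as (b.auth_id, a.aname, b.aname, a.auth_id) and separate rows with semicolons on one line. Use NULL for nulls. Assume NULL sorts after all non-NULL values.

LEFT JOIN keeps every row from `authors a`; unmatched rows get NULL for `authors b`'s columns.
Matching on a.auth_id = b.auth_id. A NULL in a compared column never satisfies the condition.
- a[0] auth_id=7 → 2 match(es) in b → 2 row(s).
- a[1] auth_id=6 → 1 match(es) in b → 1 row(s).
- a[2] auth_id=1 → 3 match(es) in b → 3 row(s).
- a[3] auth_id=NULL → no match; kept with NULLs on the b side.
- a[4] auth_id=2 → 1 match(es) in b → 1 row(s).
- a[5] auth_id=1 → 3 match(es) in b → 3 row(s).
- a[6] auth_id=7 → 2 match(es) in b → 2 row(s).
- a[7] auth_id=1 → 3 match(es) in b → 3 row(s).

(1, Alice, Alice, 1); (1, Alice, Bob, 1); (1, Alice, Raj, 1); (1, Bob, Alice, 1); (1, Bob, Bob, 1); (1, Bob, Raj, 1); (1, Raj, Alice, 1); (1, Raj, Bob, 1); (1, Raj, Raj, 1); (2, Frank, Frank, 2); (6, Xin, Xin, 6); (7, Ivan, Ivan, 7); (7, Ivan, Mona, 7); (7, Mona, Ivan, 7); (7, Mona, Mona, 7); (NULL, Nora, NULL, NULL)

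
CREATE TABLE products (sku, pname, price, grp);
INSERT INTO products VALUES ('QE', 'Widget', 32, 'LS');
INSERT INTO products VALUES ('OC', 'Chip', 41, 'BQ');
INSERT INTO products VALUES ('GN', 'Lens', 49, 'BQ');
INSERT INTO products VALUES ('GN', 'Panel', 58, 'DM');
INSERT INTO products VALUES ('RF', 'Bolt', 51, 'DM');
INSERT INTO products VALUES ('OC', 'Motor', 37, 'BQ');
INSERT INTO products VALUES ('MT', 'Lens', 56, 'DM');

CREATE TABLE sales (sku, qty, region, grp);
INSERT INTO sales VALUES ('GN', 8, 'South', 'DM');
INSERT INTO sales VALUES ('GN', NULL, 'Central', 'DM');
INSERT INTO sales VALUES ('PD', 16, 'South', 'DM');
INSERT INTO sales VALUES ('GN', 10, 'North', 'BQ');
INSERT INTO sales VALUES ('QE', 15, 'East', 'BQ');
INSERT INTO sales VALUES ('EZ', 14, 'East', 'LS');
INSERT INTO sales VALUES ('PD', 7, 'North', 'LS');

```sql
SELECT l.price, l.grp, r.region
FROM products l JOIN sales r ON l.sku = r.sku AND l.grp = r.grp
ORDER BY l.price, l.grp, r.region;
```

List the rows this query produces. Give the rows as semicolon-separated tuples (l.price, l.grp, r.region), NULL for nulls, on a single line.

(49, BQ, North); (58, DM, Central); (58, DM, South)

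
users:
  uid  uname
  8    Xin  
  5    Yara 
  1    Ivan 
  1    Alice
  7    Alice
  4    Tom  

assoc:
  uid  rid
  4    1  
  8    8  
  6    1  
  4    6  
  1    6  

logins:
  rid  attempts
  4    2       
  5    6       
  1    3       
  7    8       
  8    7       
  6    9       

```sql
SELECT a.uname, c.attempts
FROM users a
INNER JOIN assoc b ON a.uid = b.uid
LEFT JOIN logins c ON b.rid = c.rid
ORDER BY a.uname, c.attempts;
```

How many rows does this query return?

5

Joins associate left-to-right: users INNER JOIN assoc on uid gives 5 intermediate row(s).
Then LEFT JOIN `logins c` on rid: each of those 5 rows is kept; rows whose b.rid has no match in c get NULL for c's columns.
Result: 5 row(s).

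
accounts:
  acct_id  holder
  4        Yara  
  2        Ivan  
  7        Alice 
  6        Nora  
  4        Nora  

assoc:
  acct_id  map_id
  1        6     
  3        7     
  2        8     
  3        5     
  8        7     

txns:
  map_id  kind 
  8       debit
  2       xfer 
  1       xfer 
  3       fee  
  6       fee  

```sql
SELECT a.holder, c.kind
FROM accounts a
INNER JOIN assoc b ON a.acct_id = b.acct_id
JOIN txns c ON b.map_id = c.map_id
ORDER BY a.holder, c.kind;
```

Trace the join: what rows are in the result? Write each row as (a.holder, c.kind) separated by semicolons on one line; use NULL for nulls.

(Ivan, debit)

Evaluate left to right. First `accounts a INNER JOIN assoc b` on acct_id: 1 row(s).
Then INNER JOIN `txns c` on map_id: keep only rows whose b.map_id appears in c.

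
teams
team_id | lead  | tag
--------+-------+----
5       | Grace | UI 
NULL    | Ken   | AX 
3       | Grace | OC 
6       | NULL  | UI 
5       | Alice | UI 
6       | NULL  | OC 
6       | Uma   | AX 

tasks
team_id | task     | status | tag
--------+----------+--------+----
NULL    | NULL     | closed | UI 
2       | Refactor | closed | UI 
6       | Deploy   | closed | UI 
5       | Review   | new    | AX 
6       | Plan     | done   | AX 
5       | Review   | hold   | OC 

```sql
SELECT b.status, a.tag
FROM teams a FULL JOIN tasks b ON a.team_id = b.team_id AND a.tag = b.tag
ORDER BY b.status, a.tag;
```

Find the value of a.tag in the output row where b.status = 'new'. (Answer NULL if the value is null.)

NULL

FULL OUTER JOIN keeps every row from both sides; unmatched rows get NULL for the other side's columns.
Matching on a.team_id = b.team_id AND a.tag = b.tag. A NULL in a compared column never satisfies the condition.
- a row (team_id=5, tag=UI): no match → kept, b columns NULL.
- a row (team_id=NULL, tag=AX): no match → kept, b columns NULL.
- a row (team_id=3, tag=OC): no match → kept, b columns NULL.
- a row (team_id=6, tag=UI): matches 1 b row(s) → 1 output row(s).
- a row (team_id=5, tag=UI): no match → kept, b columns NULL.
- a row (team_id=6, tag=OC): no match → kept, b columns NULL.
- a row (team_id=6, tag=AX): matches 1 b row(s) → 1 output row(s).
- 4 row(s) from b found no a partner → padded with NULL.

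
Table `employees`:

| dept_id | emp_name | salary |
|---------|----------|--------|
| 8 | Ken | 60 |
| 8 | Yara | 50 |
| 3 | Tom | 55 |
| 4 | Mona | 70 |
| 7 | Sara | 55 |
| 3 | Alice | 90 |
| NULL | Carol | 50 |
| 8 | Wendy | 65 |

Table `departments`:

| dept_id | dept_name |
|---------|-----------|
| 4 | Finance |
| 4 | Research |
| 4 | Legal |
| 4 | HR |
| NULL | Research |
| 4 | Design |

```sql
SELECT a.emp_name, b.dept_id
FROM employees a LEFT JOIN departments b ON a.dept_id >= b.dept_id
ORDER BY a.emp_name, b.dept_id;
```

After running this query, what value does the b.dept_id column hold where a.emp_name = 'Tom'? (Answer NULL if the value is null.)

LEFT JOIN keeps every row from `employees`; unmatched rows get NULL for `departments`'s columns.
Matching on a.dept_id >= b.dept_id. A NULL in a compared column never satisfies the condition.
- a row (dept_id=8): matches 5 b row(s) → 5 output row(s).
- a row (dept_id=8): matches 5 b row(s) → 5 output row(s).
- a row (dept_id=3): no match → kept, b columns NULL.
- a row (dept_id=4): matches 5 b row(s) → 5 output row(s).
- a row (dept_id=7): matches 5 b row(s) → 5 output row(s).
- a row (dept_id=3): no match → kept, b columns NULL.
- a row (dept_id=NULL): no match → kept, b columns NULL.
- a row (dept_id=8): matches 5 b row(s) → 5 output row(s).

NULL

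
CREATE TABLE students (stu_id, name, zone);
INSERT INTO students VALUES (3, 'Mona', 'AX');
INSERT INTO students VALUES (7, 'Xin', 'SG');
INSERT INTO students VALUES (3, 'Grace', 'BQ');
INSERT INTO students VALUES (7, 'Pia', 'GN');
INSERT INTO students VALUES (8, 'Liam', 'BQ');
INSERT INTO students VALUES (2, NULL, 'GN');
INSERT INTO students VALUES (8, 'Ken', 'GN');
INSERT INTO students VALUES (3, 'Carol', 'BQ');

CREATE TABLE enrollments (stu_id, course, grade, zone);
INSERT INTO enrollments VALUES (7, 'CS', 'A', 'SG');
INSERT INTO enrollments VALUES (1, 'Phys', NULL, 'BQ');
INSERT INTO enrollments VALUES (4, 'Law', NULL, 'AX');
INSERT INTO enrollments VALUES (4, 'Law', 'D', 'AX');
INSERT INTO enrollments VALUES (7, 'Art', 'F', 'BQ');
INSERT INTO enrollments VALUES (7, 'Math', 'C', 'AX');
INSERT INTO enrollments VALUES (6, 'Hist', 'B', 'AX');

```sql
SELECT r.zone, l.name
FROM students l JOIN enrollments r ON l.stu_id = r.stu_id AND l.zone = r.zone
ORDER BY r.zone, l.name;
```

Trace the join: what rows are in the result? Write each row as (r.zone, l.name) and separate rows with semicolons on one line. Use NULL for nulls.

(SG, Xin)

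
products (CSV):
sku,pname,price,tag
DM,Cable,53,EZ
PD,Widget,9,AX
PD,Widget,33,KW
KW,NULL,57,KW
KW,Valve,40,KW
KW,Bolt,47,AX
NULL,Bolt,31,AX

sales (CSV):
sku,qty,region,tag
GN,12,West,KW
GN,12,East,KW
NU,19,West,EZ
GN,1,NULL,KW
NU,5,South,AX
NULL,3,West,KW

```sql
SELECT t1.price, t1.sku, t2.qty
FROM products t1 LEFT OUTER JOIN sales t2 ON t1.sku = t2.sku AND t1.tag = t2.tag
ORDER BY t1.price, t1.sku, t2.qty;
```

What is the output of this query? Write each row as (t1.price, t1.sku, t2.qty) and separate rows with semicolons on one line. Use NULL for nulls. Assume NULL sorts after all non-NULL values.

(9, PD, NULL); (31, NULL, NULL); (33, PD, NULL); (40, KW, NULL); (47, KW, NULL); (53, DM, NULL); (57, KW, NULL)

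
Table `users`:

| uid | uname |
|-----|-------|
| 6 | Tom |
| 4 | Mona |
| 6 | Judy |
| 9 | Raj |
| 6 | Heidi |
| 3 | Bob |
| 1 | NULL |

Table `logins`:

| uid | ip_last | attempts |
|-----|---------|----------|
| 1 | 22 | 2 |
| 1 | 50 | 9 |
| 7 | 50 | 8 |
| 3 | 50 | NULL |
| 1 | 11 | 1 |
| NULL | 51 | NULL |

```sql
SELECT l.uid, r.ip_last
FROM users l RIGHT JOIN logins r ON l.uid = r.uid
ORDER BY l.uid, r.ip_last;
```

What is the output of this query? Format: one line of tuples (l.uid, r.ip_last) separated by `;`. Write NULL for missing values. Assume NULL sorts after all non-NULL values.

(1, 11); (1, 22); (1, 50); (3, 50); (NULL, 50); (NULL, 51)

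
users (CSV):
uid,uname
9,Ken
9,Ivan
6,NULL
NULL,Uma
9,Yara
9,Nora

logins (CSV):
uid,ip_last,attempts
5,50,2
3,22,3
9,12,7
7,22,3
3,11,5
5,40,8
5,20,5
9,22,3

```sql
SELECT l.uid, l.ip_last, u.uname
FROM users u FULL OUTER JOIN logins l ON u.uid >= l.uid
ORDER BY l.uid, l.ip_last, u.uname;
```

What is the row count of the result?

FULL OUTER JOIN keeps every row from both sides; unmatched rows get NULL for the other side's columns.
Matching on u.uid >= l.uid. A NULL in a compared column never satisfies the condition.
Matched pairs: 37; unmatched u rows kept: 1; unmatched l rows kept: 0.
Total: 37 matched + 1 padded = 38 rows.

38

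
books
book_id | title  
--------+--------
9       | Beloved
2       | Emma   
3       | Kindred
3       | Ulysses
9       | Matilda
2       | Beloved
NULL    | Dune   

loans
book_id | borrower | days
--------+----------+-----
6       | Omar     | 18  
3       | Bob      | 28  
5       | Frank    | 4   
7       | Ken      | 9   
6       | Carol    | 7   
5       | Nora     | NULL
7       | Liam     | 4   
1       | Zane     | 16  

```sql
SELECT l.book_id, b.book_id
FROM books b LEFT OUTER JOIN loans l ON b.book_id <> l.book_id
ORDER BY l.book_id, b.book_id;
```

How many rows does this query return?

47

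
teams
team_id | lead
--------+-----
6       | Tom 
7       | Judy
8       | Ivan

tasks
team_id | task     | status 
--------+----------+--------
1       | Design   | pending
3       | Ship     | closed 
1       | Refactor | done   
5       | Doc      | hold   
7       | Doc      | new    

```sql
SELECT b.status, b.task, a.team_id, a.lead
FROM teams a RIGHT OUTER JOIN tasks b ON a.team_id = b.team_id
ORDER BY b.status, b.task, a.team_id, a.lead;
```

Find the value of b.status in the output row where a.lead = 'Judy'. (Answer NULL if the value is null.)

RIGHT JOIN keeps every row from `tasks`; unmatched rows get NULL for `teams`'s columns.
Matching on a.team_id = b.team_id.
Matched pairs: 1; unmatched b rows kept: 4.

new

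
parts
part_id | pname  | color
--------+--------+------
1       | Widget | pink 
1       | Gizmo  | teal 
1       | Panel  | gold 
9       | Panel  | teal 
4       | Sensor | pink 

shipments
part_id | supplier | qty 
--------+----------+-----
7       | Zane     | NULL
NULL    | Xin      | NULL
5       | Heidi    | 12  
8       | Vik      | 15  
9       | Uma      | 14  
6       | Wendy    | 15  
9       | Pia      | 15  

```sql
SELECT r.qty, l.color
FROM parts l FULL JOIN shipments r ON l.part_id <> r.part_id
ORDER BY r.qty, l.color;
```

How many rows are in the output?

FULL OUTER JOIN keeps every row from both sides; unmatched rows get NULL for the other side's columns.
Matching on l.part_id <> r.part_id. A NULL in a compared column never satisfies the condition.
Matched pairs: 28; unmatched l rows kept: 0; unmatched r rows kept: 1.
Total: 28 matched + 1 padded = 29 rows.

29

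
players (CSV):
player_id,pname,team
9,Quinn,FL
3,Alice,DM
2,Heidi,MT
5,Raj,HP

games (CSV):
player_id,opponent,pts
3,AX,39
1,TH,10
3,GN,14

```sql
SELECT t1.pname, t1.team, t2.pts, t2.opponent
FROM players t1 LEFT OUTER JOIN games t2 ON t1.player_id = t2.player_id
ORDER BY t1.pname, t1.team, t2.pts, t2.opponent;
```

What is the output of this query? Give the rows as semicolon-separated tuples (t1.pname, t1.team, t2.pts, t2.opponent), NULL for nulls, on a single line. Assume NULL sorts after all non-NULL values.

(Alice, DM, 14, GN); (Alice, DM, 39, AX); (Heidi, MT, NULL, NULL); (Quinn, FL, NULL, NULL); (Raj, HP, NULL, NULL)

LEFT JOIN keeps every row from `players`; unmatched rows get NULL for `games`'s columns.
Matching on t1.player_id = t2.player_id.
Matched pairs: 2; unmatched t1 rows kept: 3.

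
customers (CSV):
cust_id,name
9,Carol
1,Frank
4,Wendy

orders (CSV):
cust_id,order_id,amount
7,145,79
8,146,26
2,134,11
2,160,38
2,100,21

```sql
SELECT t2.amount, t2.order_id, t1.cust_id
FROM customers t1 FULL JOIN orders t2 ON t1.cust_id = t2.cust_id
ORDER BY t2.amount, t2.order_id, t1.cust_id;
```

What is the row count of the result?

FULL OUTER JOIN keeps every row from both sides; unmatched rows get NULL for the other side's columns.
Matching on t1.cust_id = t2.cust_id.
- cust_id=9: no t2 row matches, row kept with t2 columns NULL.
- cust_id=1: no t2 row matches, row kept with t2 columns NULL.
- cust_id=4: no t2 row matches, row kept with t2 columns NULL.
- plus 5 unmatched t2 row(s), each kept with NULL t1 columns.
Total: 0 matched + 8 padded = 8 rows.

8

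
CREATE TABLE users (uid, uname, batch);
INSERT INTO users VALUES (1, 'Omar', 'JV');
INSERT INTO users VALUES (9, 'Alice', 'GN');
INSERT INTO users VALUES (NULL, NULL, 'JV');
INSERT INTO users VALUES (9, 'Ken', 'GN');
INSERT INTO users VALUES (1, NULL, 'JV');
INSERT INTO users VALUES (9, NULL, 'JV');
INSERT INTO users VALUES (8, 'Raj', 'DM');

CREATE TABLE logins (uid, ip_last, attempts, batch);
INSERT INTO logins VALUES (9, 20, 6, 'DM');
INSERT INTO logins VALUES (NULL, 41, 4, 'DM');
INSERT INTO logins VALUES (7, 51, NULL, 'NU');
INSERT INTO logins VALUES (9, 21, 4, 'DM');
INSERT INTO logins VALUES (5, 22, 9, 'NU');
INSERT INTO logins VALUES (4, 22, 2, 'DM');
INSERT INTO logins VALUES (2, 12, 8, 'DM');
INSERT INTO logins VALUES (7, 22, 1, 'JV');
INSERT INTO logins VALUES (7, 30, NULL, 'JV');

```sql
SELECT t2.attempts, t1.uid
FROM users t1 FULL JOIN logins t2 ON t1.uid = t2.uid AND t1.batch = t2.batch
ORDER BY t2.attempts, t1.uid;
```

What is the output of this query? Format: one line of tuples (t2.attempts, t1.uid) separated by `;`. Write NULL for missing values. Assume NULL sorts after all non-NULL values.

FULL OUTER JOIN keeps every row from both sides; unmatched rows get NULL for the other side's columns.
Matching on t1.uid = t2.uid AND t1.batch = t2.batch. A NULL in a compared column never satisfies the condition.
- t1 (uid=1, batch=JV) has no partner → padded with NULL.
- t1 (uid=9, batch=GN) has no partner → padded with NULL.
- t1 (uid=NULL, batch=JV) has no partner → padded with NULL.
- t1 (uid=9, batch=GN) has no partner → padded with NULL.
- t1 (uid=1, batch=JV) has no partner → padded with NULL.
- t1 (uid=9, batch=JV) has no partner → padded with NULL.
- t1 (uid=8, batch=DM) has no partner → padded with NULL.
- 9 t2 row(s) had no t1 match → kept, t1 columns NULL.

(1, NULL); (2, NULL); (4, NULL); (4, NULL); (6, NULL); (8, NULL); (9, NULL); (NULL, 1); (NULL, 1); (NULL, 8); (NULL, 9); (NULL, 9); (NULL, 9); (NULL, NULL); (NULL, NULL); (NULL, NULL)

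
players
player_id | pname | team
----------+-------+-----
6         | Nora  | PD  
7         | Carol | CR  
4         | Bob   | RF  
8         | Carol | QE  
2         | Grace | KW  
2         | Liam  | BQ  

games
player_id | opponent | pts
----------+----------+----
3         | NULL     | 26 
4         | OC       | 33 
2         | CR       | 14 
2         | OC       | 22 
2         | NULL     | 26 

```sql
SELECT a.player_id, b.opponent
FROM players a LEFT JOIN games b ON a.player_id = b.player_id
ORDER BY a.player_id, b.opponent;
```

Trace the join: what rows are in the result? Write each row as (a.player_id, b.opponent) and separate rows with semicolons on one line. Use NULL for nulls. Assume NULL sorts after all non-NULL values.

(2, CR); (2, CR); (2, OC); (2, OC); (2, NULL); (2, NULL); (4, OC); (6, NULL); (7, NULL); (8, NULL)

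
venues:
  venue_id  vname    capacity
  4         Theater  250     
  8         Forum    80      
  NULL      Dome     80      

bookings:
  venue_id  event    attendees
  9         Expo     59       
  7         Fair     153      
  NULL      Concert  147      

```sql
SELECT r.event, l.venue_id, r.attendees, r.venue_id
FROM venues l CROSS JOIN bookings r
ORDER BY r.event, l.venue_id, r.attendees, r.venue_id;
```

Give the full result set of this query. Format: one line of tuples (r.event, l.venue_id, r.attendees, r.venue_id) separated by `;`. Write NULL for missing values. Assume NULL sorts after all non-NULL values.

(Concert, 4, 147, NULL); (Concert, 8, 147, NULL); (Concert, NULL, 147, NULL); (Expo, 4, 59, 9); (Expo, 8, 59, 9); (Expo, NULL, 59, 9); (Fair, 4, 153, 7); (Fair, 8, 153, 7); (Fair, NULL, 153, 7)

CROSS JOIN pairs every row of `venues` with every row of `bookings`: 3 × 3 = 9 rows.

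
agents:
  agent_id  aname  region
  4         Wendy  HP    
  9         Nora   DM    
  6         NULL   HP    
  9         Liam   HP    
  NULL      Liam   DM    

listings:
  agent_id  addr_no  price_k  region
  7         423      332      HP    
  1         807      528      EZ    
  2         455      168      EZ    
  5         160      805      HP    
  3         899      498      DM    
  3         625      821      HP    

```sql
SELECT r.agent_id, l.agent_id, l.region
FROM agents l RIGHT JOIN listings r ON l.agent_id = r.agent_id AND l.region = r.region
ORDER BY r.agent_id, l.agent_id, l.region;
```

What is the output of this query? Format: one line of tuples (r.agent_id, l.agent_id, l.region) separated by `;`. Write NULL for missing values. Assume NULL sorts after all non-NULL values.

(1, NULL, NULL); (2, NULL, NULL); (3, NULL, NULL); (3, NULL, NULL); (5, NULL, NULL); (7, NULL, NULL)

RIGHT JOIN keeps every row from `listings`; unmatched rows get NULL for `agents`'s columns.
Matching on l.agent_id = r.agent_id AND l.region = r.region. A NULL in a compared column never satisfies the condition.
- agent_id=4, region=HP: no matching r row.
- agent_id=9, region=DM: no matching r row.
- agent_id=6, region=HP: no matching r row.
- agent_id=9, region=HP: no matching r row.
- agent_id=NULL, region=DM: no matching r row.
- 6 r row(s) had no l match → kept, l columns NULL.
After projecting and ordering:
r.agent_id | l.agent_id | l.region
1 | NULL | NULL
2 | NULL | NULL
3 | NULL | NULL
3 | NULL | NULL
5 | NULL | NULL
7 | NULL | NULL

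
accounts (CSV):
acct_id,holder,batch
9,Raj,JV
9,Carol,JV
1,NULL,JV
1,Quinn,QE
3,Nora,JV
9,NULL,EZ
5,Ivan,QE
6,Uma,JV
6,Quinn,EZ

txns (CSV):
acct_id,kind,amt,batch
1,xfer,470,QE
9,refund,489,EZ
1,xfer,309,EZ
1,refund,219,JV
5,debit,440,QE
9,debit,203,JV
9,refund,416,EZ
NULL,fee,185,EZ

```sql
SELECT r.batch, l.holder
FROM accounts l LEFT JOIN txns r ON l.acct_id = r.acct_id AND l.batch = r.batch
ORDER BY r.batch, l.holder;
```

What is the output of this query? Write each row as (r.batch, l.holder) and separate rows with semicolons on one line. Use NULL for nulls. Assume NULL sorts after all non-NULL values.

(EZ, NULL); (EZ, NULL); (JV, Carol); (JV, Raj); (JV, NULL); (QE, Ivan); (QE, Quinn); (NULL, Nora); (NULL, Quinn); (NULL, Uma)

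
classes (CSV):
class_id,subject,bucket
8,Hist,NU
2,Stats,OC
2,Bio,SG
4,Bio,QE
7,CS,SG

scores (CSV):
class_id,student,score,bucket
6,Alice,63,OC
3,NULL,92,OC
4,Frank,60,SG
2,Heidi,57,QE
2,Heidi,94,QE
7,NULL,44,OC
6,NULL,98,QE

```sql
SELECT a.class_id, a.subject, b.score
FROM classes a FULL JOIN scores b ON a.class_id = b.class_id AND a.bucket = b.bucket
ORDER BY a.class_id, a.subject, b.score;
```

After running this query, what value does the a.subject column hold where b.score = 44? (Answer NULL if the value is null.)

FULL OUTER JOIN keeps every row from both sides; unmatched rows get NULL for the other side's columns.
Matching on a.class_id = b.class_id AND a.bucket = b.bucket.
Matched pairs: 0; unmatched a rows kept: 5; unmatched b rows kept: 7.

NULL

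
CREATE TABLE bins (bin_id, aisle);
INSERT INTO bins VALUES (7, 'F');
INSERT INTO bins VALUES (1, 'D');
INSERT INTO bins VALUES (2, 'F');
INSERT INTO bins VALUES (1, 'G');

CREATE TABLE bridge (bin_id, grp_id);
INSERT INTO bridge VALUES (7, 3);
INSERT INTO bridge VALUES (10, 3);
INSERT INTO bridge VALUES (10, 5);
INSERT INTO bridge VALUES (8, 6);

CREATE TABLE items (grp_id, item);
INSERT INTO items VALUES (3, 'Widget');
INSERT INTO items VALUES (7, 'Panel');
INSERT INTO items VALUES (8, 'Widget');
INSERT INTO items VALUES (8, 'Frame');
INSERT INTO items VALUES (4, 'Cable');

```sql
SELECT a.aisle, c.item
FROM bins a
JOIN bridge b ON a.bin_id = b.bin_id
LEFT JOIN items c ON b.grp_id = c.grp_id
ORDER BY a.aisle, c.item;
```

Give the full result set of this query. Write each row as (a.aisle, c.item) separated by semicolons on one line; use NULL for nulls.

(F, Widget)

Evaluate left to right. First `bins a INNER JOIN bridge b` on bin_id: 1 row(s).
Then LEFT JOIN `items c` on grp_id: each of those 1 rows is kept; rows whose b.grp_id has no match in c get NULL for c's columns.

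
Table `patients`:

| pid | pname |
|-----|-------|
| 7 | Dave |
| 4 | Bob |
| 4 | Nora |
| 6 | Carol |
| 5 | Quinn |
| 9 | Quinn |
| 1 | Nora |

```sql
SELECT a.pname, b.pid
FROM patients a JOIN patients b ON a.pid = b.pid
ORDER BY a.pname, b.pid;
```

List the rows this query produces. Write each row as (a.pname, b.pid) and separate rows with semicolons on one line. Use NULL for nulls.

(Bob, 4); (Bob, 4); (Carol, 6); (Dave, 7); (Nora, 1); (Nora, 4); (Nora, 4); (Quinn, 5); (Quinn, 9)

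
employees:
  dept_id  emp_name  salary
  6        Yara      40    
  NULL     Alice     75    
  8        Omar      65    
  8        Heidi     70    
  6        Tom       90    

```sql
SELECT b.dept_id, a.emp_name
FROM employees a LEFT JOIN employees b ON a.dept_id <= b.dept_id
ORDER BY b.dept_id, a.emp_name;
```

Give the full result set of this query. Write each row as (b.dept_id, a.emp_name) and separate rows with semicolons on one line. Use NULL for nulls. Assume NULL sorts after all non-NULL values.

(6, Tom); (6, Tom); (6, Yara); (6, Yara); (8, Heidi); (8, Heidi); (8, Omar); (8, Omar); (8, Tom); (8, Tom); (8, Yara); (8, Yara); (NULL, Alice)

LEFT JOIN keeps every row from `employees a`; unmatched rows get NULL for `employees b`'s columns.
Matching on a.dept_id <= b.dept_id. A NULL in a compared column never satisfies the condition.
Matched pairs: 12; unmatched a rows kept: 1.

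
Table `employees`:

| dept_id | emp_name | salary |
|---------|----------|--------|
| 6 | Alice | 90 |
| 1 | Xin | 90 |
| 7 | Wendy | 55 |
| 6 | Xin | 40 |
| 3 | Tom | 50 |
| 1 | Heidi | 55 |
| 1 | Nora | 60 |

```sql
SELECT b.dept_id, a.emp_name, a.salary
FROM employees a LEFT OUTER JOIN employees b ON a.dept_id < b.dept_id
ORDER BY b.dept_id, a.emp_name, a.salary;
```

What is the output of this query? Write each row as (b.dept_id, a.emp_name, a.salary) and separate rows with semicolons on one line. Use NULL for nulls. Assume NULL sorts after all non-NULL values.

LEFT JOIN keeps every row from `employees a`; unmatched rows get NULL for `employees b`'s columns.
Matching on a.dept_id < b.dept_id.
- a row (dept_id=6): matches 1 b row(s) → 1 output row(s).
- a row (dept_id=1): matches 4 b row(s) → 4 output row(s).
- a row (dept_id=7): no match → kept, b columns NULL.
- a row (dept_id=6): matches 1 b row(s) → 1 output row(s).
- a row (dept_id=3): matches 3 b row(s) → 3 output row(s).
- a row (dept_id=1): matches 4 b row(s) → 4 output row(s).
- a row (dept_id=1): matches 4 b row(s) → 4 output row(s).

(3, Heidi, 55); (3, Nora, 60); (3, Xin, 90); (6, Heidi, 55); (6, Heidi, 55); (6, Nora, 60); (6, Nora, 60); (6, Tom, 50); (6, Tom, 50); (6, Xin, 90); (6, Xin, 90); (7, Alice, 90); (7, Heidi, 55); (7, Nora, 60); (7, Tom, 50); (7, Xin, 40); (7, Xin, 90); (NULL, Wendy, 55)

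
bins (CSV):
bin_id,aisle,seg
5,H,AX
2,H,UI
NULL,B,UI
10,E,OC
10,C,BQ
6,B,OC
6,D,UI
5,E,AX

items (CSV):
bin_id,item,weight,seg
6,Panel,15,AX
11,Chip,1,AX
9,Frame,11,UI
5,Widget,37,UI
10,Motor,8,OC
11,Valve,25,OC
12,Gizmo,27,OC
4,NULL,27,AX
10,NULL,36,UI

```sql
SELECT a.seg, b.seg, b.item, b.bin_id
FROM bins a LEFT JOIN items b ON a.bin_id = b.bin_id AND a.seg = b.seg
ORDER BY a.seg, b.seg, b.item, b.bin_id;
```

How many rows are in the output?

LEFT JOIN keeps every row from `bins`; unmatched rows get NULL for `items`'s columns.
Matching on a.bin_id = b.bin_id AND a.seg = b.seg. A NULL in a compared column never satisfies the condition.
- a row (bin_id=5, seg=AX): no match → kept, b columns NULL.
- a row (bin_id=2, seg=UI): no match → kept, b columns NULL.
- a row (bin_id=NULL, seg=UI): no match → kept, b columns NULL.
- a row (bin_id=10, seg=OC): matches 1 b row(s) → 1 output row(s).
- a row (bin_id=10, seg=BQ): no match → kept, b columns NULL.
- a row (bin_id=6, seg=OC): no match → kept, b columns NULL.
- a row (bin_id=6, seg=UI): no match → kept, b columns NULL.
- a row (bin_id=5, seg=AX): no match → kept, b columns NULL.
Total: 1 matched + 7 padded = 8 rows.

8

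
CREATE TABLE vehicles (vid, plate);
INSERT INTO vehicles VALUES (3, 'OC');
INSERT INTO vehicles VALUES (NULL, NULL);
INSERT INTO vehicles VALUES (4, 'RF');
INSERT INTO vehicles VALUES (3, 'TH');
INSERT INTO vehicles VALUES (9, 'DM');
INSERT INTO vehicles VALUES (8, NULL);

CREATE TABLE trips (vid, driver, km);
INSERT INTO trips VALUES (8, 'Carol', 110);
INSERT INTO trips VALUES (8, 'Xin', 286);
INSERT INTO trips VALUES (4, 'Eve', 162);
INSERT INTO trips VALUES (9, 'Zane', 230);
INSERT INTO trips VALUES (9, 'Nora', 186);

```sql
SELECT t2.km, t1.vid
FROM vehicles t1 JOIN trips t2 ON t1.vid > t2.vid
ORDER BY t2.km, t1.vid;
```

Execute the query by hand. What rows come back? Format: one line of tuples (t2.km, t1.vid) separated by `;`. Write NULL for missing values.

INNER JOIN keeps only pairs where the ON condition holds.
Matching on t1.vid > t2.vid. A NULL in a compared column never satisfies the condition.
Matched pairs: 4.

(110, 9); (162, 8); (162, 9); (286, 9)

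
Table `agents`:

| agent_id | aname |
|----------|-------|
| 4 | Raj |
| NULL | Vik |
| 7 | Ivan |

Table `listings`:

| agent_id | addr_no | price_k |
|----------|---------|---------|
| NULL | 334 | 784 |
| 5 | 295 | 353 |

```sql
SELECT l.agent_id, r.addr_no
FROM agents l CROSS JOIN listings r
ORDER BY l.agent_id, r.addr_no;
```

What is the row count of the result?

CROSS JOIN pairs every row of `agents` with every row of `listings`: 3 × 2 = 6 rows.

6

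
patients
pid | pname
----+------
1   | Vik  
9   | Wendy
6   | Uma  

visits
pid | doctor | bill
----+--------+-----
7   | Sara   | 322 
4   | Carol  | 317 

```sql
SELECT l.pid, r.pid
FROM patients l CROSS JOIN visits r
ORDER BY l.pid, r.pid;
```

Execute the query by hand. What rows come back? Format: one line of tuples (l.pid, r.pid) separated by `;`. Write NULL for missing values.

(1, 4); (1, 7); (6, 4); (6, 7); (9, 4); (9, 7)

CROSS JOIN pairs every row of `patients` with every row of `visits`: 3 × 2 = 6 rows.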